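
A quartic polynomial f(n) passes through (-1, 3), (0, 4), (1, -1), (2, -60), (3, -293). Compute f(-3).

-185

Forward differences of the values at n = -1, 0, 1, 2, 3:
  f  : 3  4  -1  -60  -293
  Δ  : 1  -5  -59  -233
  Δ^2: -6  -54  -174
  Δ^3: -48  -120
  Δ^4: -72
The fourth differences are constant, confirming degree 4.
Interpolating (Newton forward form) and evaluating at n = -3 gives f(-3) = -185.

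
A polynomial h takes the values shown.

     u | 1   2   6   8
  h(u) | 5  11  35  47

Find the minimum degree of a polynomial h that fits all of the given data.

Divided differences on the nodes 1, 2, 6, 8:
  order 0: 5  11  35  47
  order 1: 6  6  6
  order 2: 0  0
  order 3: 0
The order-1 divided differences are all 6 (nonzero) and every higher order vanishes, so the data lies on a polynomial of degree exactly 1.

1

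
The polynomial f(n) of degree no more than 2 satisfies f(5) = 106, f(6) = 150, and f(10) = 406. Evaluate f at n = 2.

Using the Lagrange interpolation formula with nodes 5, 6, 10:
  L_0(n) = (n - 6)(n - 10) / 5
  L_1(n) = (n - 5)(n - 10) / -4
  L_2(n) = (n - 5)(n - 6) / 20
Then f(n) = 106·L_0(n) + 150·L_1(n) + 406·L_2(n).
Expanding and collecting terms gives f(n) = 4n^2 + 6.
Evaluating at n = 2: f(2) = 22.

22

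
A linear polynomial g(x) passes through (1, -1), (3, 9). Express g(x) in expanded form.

g(x) = 5x - 6

Write g(x) = ax + b. Substituting each data point gives a linear system:
  a + b = -1
  3a + b = 9
Solving the system yields a = 5, b = -6.
So g(x) = 5x - 6.
Check: g(3) = 9. ✓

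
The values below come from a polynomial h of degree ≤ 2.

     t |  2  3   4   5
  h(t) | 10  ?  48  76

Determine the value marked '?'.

On equispaced nodes a degree-2 polynomial has vanishing third forward difference, so
  - h(2) + 3·h(3) - 3·h(4) + h(5) = 0.
Substituting the known values and solving for h(3):
  3·h(3) = 78
  h(3) = 26.

26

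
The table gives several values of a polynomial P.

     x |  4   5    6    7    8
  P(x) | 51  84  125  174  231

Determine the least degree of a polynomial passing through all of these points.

2

Forward differences of the values at x = 4, 5, 6, 7, 8:
  P  : 51  84  125  174  231
  Δ  : 33  41  49  57
  Δ^2: 8  8  8
  Δ^3: 0  0
  Δ^4: 0
The second differences are constant (8) and nonzero, while all higher differences vanish, so the minimal degree is 2.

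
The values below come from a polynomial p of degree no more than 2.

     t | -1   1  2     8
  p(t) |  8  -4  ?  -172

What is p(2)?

The 3 known points determine the degree-2 polynomial uniquely.
Write p(t) = at^2 + bt + c. Substituting each data point gives a linear system:
  a - b + c = 8
  a + b + c = -4
  64a + 8b + c = -172
Solving the system yields a = -2, b = -6, c = 4.
So p(t) = -2t² - 6t + 4.
Then p(2) = -16.

-16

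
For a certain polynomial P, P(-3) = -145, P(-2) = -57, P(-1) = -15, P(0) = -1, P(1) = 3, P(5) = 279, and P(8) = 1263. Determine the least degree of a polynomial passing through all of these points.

Divided differences on the nodes -3, -2, -1, 0, 1, 5, 8:
  order 0: -145  -57  -15  -1  3  279  1263
  order 1: 88  42  14  4  69  328
  order 2: -23  -14  -5  13  37
  order 3: 3  3  3  3
  order 4: 0  0  0
  order 5: 0  0
  order 6: 0
The order-3 divided differences are all 3 (nonzero) and every higher order vanishes, so the data lies on a polynomial of degree exactly 3.

3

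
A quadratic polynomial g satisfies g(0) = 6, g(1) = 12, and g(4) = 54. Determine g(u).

g(u) = 2u^2 + 4u + 6

Using the Lagrange interpolation formula with nodes 0, 1, 4:
  L_0(u) = (u - 1)(u - 4) / 4
  L_1(u) = u(u - 4) / -3
  L_2(u) = u(u - 1) / 12
Then g(u) = 6·L_0(u) + 12·L_1(u) + 54·L_2(u).
Expanding and collecting terms gives g(u) = 2u^2 + 4u + 6.
Check: g(0) = 6. ✓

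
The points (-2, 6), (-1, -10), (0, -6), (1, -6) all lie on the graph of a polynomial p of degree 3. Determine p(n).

p(n) = -4n^3 - 2n^2 + 6n - 6

Write p(n) = an^3 + bn^2 + cn + d. Substituting each data point gives a linear system:
  -8a + 4b - 2c + d = 6
  -a + b - c + d = -10
  d = -6
  a + b + c + d = -6
Solving the system yields a = -4, b = -2, c = 6, d = -6.
So p(n) = -4n^3 - 2n^2 + 6n - 6.
Check: p(1) = -6. ✓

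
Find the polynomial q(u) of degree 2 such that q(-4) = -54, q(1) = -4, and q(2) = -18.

Write q(u) = au^2 + bu + c. Substituting each data point gives a linear system:
  16a - 4b + c = -54
  a + b + c = -4
  4a + 2b + c = -18
Solving the system yields a = -4, b = -2, c = 2.
So q(u) = -4u² - 2u + 2.
Check: q(2) = -18. ✓

q(u) = -4u^2 - 2u + 2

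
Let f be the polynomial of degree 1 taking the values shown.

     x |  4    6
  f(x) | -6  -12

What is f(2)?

Write f(x) = ax + b. Substituting each data point gives a linear system:
  4a + b = -6
  6a + b = -12
Solving the system yields a = -3, b = 6.
So f(x) = -3x + 6.
Then f(2) = 0.

0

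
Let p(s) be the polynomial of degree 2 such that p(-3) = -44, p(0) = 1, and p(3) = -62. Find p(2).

Write p(s) = as^2 + bs + c. Substituting each data point gives a linear system:
  9a - 3b + c = -44
  c = 1
  9a + 3b + c = -62
Solving the system yields a = -6, b = -3, c = 1.
So p(s) = -6s^2 - 3s + 1.
Then p(2) = -29.

-29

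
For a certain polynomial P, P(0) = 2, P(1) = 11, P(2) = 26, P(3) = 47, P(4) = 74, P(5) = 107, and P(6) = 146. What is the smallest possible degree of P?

2

Forward differences of the values at u = 0, 1, 2, 3, 4, 5, 6:
  P  : 2  11  26  47  74  107  146
  Δ  : 9  15  21  27  33  39
  Δ^2: 6  6  6  6  6
  Δ^3: 0  0  0  0
  Δ^4: 0  0  0
  Δ^5: 0  0
  Δ^6: 0
The second differences are constant (6) and nonzero, while all higher differences vanish, so the minimal degree is 2.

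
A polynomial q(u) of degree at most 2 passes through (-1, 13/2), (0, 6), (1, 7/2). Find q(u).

q(u) = -u^2 - (3/2)u + 6

Using the Lagrange interpolation formula with nodes -1, 0, 1:
  L_0(u) = u(u - 1) / 2
  L_1(u) = (u + 1)(u - 1) / -1
  L_2(u) = (u + 1)u / 2
Then q(u) = 13/2·L_0(u) + 6·L_1(u) + 7/2·L_2(u).
Expanding and collecting terms gives q(u) = -u^2 - (3/2)u + 6.
Check: q(-1) = 13/2. ✓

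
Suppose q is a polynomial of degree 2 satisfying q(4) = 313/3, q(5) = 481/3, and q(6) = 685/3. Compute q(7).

925/3

Forward differences of the values at u = 4, 5, 6:
  q  : 313/3  481/3  685/3
  Δ  : 56  68
  Δ^2: 12
The second differences are constant, confirming degree 2.
Interpolating (Newton forward form) and evaluating at u = 7 gives q(7) = 925/3.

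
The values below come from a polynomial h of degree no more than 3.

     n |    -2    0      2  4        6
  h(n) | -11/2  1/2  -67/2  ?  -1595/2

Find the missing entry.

On equispaced nodes a degree-3 polynomial has vanishing fourth forward difference, so
  h(-2) - 4·h(0) + 6·h(2) - 4·h(4) + h(6) = 0.
Substituting the known values and solving for h(4):
  -4·h(4) = 1006
  h(4) = -503/2.

-503/2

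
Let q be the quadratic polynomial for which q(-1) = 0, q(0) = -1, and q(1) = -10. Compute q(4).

Using the Lagrange interpolation formula with nodes -1, 0, 1:
  L_0(n) = n(n - 1) / 2
  L_1(n) = (n + 1)(n - 1) / -1
  L_2(n) = (n + 1)n / 2
Then q(n) = 0·L_0(n) - 1·L_1(n) - 10·L_2(n).
Expanding and collecting terms gives q(n) = -4n² - 5n - 1.
Evaluating at n = 4: q(4) = -85.

-85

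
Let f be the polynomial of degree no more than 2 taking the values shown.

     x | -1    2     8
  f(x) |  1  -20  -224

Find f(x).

f(x) = -3x^2 - 4x

Write f(x) = ax^2 + bx + c. Substituting each data point gives a linear system:
  a - b + c = 1
  4a + 2b + c = -20
  64a + 8b + c = -224
Solving the system yields a = -3, b = -4, c = 0.
So f(x) = -3x² - 4x.
Check: f(-1) = 1. ✓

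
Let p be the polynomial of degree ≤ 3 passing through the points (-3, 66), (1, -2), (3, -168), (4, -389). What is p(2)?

Using the Lagrange interpolation formula with nodes -3, 1, 3, 4:
  L_0(n) = (n - 1)(n - 3)(n - 4) / -168
  L_1(n) = (n + 3)(n - 3)(n - 4) / 24
  L_2(n) = (n + 3)(n - 1)(n - 4) / -12
  L_3(n) = (n + 3)(n - 1)(n - 3) / 21
Then p(n) = 66·L_0(n) - 2·L_1(n) - 168·L_2(n) - 389·L_3(n).
Expanding and collecting terms gives p(n) = -5n³ - 6n² + 6n + 3.
Evaluating at n = 2: p(2) = -49.

-49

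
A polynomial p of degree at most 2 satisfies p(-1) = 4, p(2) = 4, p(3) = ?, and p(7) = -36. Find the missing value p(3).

0

The 3 known points determine the degree-2 polynomial uniquely.
Write p(s) = as^2 + bs + c. Substituting each data point gives a linear system:
  a - b + c = 4
  4a + 2b + c = 4
  49a + 7b + c = -36
Solving the system yields a = -1, b = 1, c = 6.
So p(s) = -s^2 + s + 6.
Then p(3) = 0.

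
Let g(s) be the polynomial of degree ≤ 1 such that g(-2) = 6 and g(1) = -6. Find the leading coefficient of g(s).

Write g(s) = as + b. Substituting each data point gives a linear system:
  -2a + b = 6
  a + b = -6
Solving the system yields a = -4, b = -2.
So g(s) = -4s - 2.
The leading coefficient is -4.

-4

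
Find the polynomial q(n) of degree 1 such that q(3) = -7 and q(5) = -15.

Write q(n) = an + b. Substituting each data point gives a linear system:
  3a + b = -7
  5a + b = -15
Solving the system yields a = -4, b = 5.
So q(n) = -4n + 5.
Check: q(5) = -15. ✓

q(n) = -4n + 5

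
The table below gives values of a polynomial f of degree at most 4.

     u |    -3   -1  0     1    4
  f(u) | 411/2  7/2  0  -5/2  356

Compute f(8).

Write f(u) = au^4 + bu^3 + cu^2 + du + e. Substituting each data point gives a linear system:
  81a - 27b + 9c - 3d + e = 411/2
  a - b + c - d + e = 7/2
  e = 0
  a + b + c + d + e = -5/2
  256a + 64b + 16c + 4d + e = 356
Solving the system yields a = 2, b = -2, c = -3/2, d = -1, e = 0.
So f(u) = 2u⁴ - 2u³ - (3/2)u² - u.
Then f(8) = 7064.

7064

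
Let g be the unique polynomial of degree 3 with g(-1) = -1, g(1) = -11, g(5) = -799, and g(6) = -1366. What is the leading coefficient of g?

Write g(t) = at^3 + bt^2 + ct + d. Substituting each data point gives a linear system:
  -a + b - c + d = -1
  a + b + c + d = -11
  125a + 25b + 5c + d = -799
  216a + 36b + 6c + d = -1366
Solving the system yields a = -6, b = -2, c = 1, d = -4.
So g(t) = -6t^3 - 2t^2 + t - 4.
The leading coefficient is -6.

-6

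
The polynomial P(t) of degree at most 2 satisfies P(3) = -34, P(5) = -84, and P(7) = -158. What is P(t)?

P(t) = -3t^2 - t - 4

Using the Lagrange interpolation formula with nodes 3, 5, 7:
  L_0(t) = (t - 5)(t - 7) / 8
  L_1(t) = (t - 3)(t - 7) / -4
  L_2(t) = (t - 3)(t - 5) / 8
Then P(t) = -34·L_0(t) - 84·L_1(t) - 158·L_2(t).
Expanding and collecting terms gives P(t) = -3t^2 - t - 4.
Check: P(3) = -34. ✓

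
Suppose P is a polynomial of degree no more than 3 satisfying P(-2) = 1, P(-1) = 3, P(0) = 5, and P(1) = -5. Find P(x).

P(x) = -2x^3 - 6x^2 - 2x + 5

Write P(x) = ax^3 + bx^2 + cx + d. Substituting each data point gives a linear system:
  -8a + 4b - 2c + d = 1
  -a + b - c + d = 3
  d = 5
  a + b + c + d = -5
Solving the system yields a = -2, b = -6, c = -2, d = 5.
So P(x) = -2x³ - 6x² - 2x + 5.
Check: P(1) = -5. ✓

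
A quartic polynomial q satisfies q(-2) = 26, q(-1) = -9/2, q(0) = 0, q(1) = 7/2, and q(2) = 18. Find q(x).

q(x) = 2x^4 - 2x^3 - (5/2)x^2 + 6x

Write q(x) = ax^4 + bx^3 + cx^2 + dx + e. Substituting each data point gives a linear system:
  16a - 8b + 4c - 2d + e = 26
  a - b + c - d + e = -9/2
  e = 0
  a + b + c + d + e = 7/2
  16a + 8b + 4c + 2d + e = 18
Solving the system yields a = 2, b = -2, c = -5/2, d = 6, e = 0.
So q(x) = 2x^4 - 2x^3 - (5/2)x^2 + 6x.
Check: q(0) = 0. ✓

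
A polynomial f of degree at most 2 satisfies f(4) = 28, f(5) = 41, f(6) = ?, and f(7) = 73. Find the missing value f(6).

56

The 3 known points determine the degree-2 polynomial uniquely.
Write f(x) = ax^2 + bx + c. Substituting each data point gives a linear system:
  16a + 4b + c = 28
  25a + 5b + c = 41
  49a + 7b + c = 73
Solving the system yields a = 1, b = 4, c = -4.
So f(x) = x^2 + 4x - 4.
Then f(6) = 56.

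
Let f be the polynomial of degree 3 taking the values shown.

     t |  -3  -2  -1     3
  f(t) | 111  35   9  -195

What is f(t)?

Write f(t) = at^3 + bt^2 + ct + d. Substituting each data point gives a linear system:
  -27a + 9b - 3c + d = 111
  -8a + 4b - 2c + d = 35
  -a + b - c + d = 9
  27a + 9b + 3c + d = -195
Solving the system yields a = -5, b = -5, c = -6, d = 3.
So f(t) = -5t^3 - 5t^2 - 6t + 3.
Check: f(-3) = 111. ✓

f(t) = -5t^3 - 5t^2 - 6t + 3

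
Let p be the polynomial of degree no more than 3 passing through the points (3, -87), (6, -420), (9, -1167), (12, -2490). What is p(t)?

p(t) = -t^3 - 5t^2 - 3t - 6

Using the Lagrange interpolation formula with nodes 3, 6, 9, 12:
  L_0(t) = (t - 6)(t - 9)(t - 12) / -162
  L_1(t) = (t - 3)(t - 9)(t - 12) / 54
  L_2(t) = (t - 3)(t - 6)(t - 12) / -54
  L_3(t) = (t - 3)(t - 6)(t - 9) / 162
Then p(t) = -87·L_0(t) - 420·L_1(t) - 1167·L_2(t) - 2490·L_3(t).
Expanding and collecting terms gives p(t) = -t³ - 5t² - 3t - 6.
Check: p(12) = -2490. ✓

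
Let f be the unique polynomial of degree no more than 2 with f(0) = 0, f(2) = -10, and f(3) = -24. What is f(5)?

Using the Lagrange interpolation formula with nodes 0, 2, 3:
  L_0(n) = (n - 2)(n - 3) / 6
  L_1(n) = n(n - 3) / -2
  L_2(n) = n(n - 2) / 3
Then f(n) = 0·L_0(n) - 10·L_1(n) - 24·L_2(n).
Expanding and collecting terms gives f(n) = -3n² + n.
Evaluating at n = 5: f(5) = -70.

-70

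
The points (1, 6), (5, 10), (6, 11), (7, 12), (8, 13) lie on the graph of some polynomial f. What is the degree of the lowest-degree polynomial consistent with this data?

1

Divided differences on the nodes 1, 5, 6, 7, 8:
  order 0: 6  10  11  12  13
  order 1: 1  1  1  1
  order 2: 0  0  0
  order 3: 0  0
  order 4: 0
The order-1 divided differences are all 1 (nonzero) and every higher order vanishes, so the data lies on a polynomial of degree exactly 1.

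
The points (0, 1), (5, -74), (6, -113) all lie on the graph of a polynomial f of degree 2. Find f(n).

Write f(n) = an^2 + bn + c. Substituting each data point gives a linear system:
  c = 1
  25a + 5b + c = -74
  36a + 6b + c = -113
Solving the system yields a = -4, b = 5, c = 1.
So f(n) = -4n^2 + 5n + 1.
Check: f(0) = 1. ✓

f(n) = -4n^2 + 5n + 1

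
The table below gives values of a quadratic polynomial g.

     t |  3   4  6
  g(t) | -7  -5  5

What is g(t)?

Using the Lagrange interpolation formula with nodes 3, 4, 6:
  L_0(t) = (t - 4)(t - 6) / 3
  L_1(t) = (t - 3)(t - 6) / -2
  L_2(t) = (t - 3)(t - 4) / 6
Then g(t) = -7·L_0(t) - 5·L_1(t) + 5·L_2(t).
Expanding and collecting terms gives g(t) = t^2 - 5t - 1.
Check: g(4) = -5. ✓

g(t) = t^2 - 5t - 1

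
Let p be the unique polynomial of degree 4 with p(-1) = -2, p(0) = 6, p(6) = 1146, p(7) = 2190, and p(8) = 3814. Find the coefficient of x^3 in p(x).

0

Write p(x) = ax^4 + bx^3 + cx^2 + dx + e. Substituting each data point gives a linear system:
  a - b + c - d + e = -2
  e = 6
  1296a + 216b + 36c + 6d + e = 1146
  2401a + 343b + 49c + 7d + e = 2190
  4096a + 512b + 64c + 8d + e = 3814
Solving the system yields a = 1, b = 0, c = -5, d = 4, e = 6.
So p(x) = x^4 - 5x^2 + 4x + 6.
The coefficient of x^3 is 0.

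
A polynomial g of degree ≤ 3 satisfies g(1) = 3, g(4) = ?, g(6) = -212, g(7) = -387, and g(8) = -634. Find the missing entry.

The 4 known points determine the degree-3 polynomial uniquely.
Write g(s) = as^3 + bs^2 + cs + d. Substituting each data point gives a linear system:
  a + b + c + d = 3
  216a + 36b + 6c + d = -212
  343a + 49b + 7c + d = -387
  512a + 64b + 8c + d = -634
Solving the system yields a = -2, b = 6, c = 1, d = -2.
So g(s) = -2s^3 + 6s^2 + s - 2.
Then g(4) = -30.

-30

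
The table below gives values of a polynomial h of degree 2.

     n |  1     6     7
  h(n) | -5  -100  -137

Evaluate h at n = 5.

Write h(n) = an^2 + bn + c. Substituting each data point gives a linear system:
  a + b + c = -5
  36a + 6b + c = -100
  49a + 7b + c = -137
Solving the system yields a = -3, b = 2, c = -4.
So h(n) = -3n^2 + 2n - 4.
Then h(5) = -69.

-69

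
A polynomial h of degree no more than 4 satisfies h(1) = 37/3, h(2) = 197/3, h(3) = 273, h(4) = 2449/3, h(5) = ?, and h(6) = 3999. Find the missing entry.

The 5 known points determine the degree-4 polynomial uniquely.
Write h(s) = as^4 + bs^3 + cs^2 + ds + e. Substituting each data point gives a linear system:
  a + b + c + d + e = 37/3
  16a + 8b + 4c + 2d + e = 197/3
  81a + 27b + 9c + 3d + e = 273
  256a + 64b + 16c + 4d + e = 2449/3
  1296a + 216b + 36c + 6d + e = 3999
Solving the system yields a = 3, b = 1/3, c = 0, d = 6, e = 3.
So h(s) = 3s⁴ + (1/3)s³ + 6s + 3.
Then h(5) = 5849/3.

5849/3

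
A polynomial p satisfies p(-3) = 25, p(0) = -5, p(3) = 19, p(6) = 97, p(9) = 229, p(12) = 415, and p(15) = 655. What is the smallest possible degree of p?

Forward differences of the values at s = -3, 0, 3, 6, 9, 12, 15:
  p  : 25  -5  19  97  229  415  655
  Δ  : -30  24  78  132  186  240
  Δ^2: 54  54  54  54  54
  Δ^3: 0  0  0  0
  Δ^4: 0  0  0
  Δ^5: 0  0
  Δ^6: 0
The second differences are constant (54) and nonzero, while all higher differences vanish, so the minimal degree is 2.

2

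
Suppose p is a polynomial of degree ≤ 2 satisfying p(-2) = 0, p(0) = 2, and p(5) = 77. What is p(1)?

Write p(s) = as^2 + bs + c. Substituting each data point gives a linear system:
  4a - 2b + c = 0
  c = 2
  25a + 5b + c = 77
Solving the system yields a = 2, b = 5, c = 2.
So p(s) = 2s^2 + 5s + 2.
Then p(1) = 9.

9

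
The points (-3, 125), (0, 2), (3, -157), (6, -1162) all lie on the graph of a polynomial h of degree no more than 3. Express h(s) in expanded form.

h(s) = -5s^3 - 2s^2 - 2s + 2

Write h(s) = as^3 + bs^2 + cs + d. Substituting each data point gives a linear system:
  -27a + 9b - 3c + d = 125
  d = 2
  27a + 9b + 3c + d = -157
  216a + 36b + 6c + d = -1162
Solving the system yields a = -5, b = -2, c = -2, d = 2.
So h(s) = -5s^3 - 2s^2 - 2s + 2.
Check: h(0) = 2. ✓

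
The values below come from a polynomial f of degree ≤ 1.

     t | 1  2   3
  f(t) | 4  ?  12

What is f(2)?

8

On equispaced nodes a degree-1 polynomial has vanishing second forward difference, so
  f(1) - 2·f(2) + f(3) = 0.
Substituting the known values and solving for f(2):
  -2·f(2) = -16
  f(2) = 8.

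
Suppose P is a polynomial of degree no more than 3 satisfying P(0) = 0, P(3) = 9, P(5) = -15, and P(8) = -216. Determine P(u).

P(u) = -u^3 + 5u^2 - 3u

Write P(u) = au^3 + bu^2 + cu + d. Substituting each data point gives a linear system:
  d = 0
  27a + 9b + 3c + d = 9
  125a + 25b + 5c + d = -15
  512a + 64b + 8c + d = -216
Solving the system yields a = -1, b = 5, c = -3, d = 0.
So P(u) = -u^3 + 5u^2 - 3u.
Check: P(5) = -15. ✓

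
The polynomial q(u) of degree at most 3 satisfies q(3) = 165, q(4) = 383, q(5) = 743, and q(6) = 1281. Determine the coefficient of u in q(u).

3

Write q(u) = au^3 + bu^2 + cu + d. Substituting each data point gives a linear system:
  27a + 9b + 3c + d = 165
  64a + 16b + 4c + d = 383
  125a + 25b + 5c + d = 743
  216a + 36b + 6c + d = 1281
Solving the system yields a = 6, b = -1, c = 3, d = 3.
So q(u) = 6u^3 - u^2 + 3u + 3.
The coefficient of u is 3.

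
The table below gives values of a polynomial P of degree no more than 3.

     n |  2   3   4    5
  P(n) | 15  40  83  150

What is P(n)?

Using the Lagrange interpolation formula with nodes 2, 3, 4, 5:
  L_0(n) = (n - 3)(n - 4)(n - 5) / -6
  L_1(n) = (n - 2)(n - 4)(n - 5) / 2
  L_2(n) = (n - 2)(n - 3)(n - 5) / -2
  L_3(n) = (n - 2)(n - 3)(n - 4) / 6
Then P(n) = 15·L_0(n) + 40·L_1(n) + 83·L_2(n) + 150·L_3(n).
Expanding and collecting terms gives P(n) = n^3 + 6n - 5.
Check: P(3) = 40. ✓

P(n) = n^3 + 6n - 5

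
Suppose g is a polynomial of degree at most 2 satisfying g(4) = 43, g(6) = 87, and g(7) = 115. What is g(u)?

Using the Lagrange interpolation formula with nodes 4, 6, 7:
  L_0(u) = (u - 6)(u - 7) / 6
  L_1(u) = (u - 4)(u - 7) / -2
  L_2(u) = (u - 4)(u - 6) / 3
Then g(u) = 43·L_0(u) + 87·L_1(u) + 115·L_2(u).
Expanding and collecting terms gives g(u) = 2u^2 + 2u + 3.
Check: g(6) = 87. ✓

g(u) = 2u^2 + 2u + 3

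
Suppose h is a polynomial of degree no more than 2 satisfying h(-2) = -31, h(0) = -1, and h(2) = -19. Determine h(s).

h(s) = -6s^2 + 3s - 1

Write h(s) = as^2 + bs + c. Substituting each data point gives a linear system:
  4a - 2b + c = -31
  c = -1
  4a + 2b + c = -19
Solving the system yields a = -6, b = 3, c = -1.
So h(s) = -6s^2 + 3s - 1.
Check: h(0) = -1. ✓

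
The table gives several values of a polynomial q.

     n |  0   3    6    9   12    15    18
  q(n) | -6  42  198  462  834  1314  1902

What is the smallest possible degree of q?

Forward differences of the values at n = 0, 3, 6, 9, 12, 15, 18:
  q  : -6  42  198  462  834  1314  1902
  Δ  : 48  156  264  372  480  588
  Δ^2: 108  108  108  108  108
  Δ^3: 0  0  0  0
  Δ^4: 0  0  0
  Δ^5: 0  0
  Δ^6: 0
The second differences are constant (108) and nonzero, while all higher differences vanish, so the minimal degree is 2.

2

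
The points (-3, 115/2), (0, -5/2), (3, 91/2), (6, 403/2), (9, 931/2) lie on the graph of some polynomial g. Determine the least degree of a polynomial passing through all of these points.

2

Forward differences of the values at t = -3, 0, 3, 6, 9:
  g  : 115/2  -5/2  91/2  403/2  931/2
  Δ  : -60  48  156  264
  Δ^2: 108  108  108
  Δ^3: 0  0
  Δ^4: 0
The second differences are constant (108) and nonzero, while all higher differences vanish, so the minimal degree is 2.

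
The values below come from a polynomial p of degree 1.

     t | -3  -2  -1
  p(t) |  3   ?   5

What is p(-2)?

The 2 known points determine the degree-1 polynomial uniquely.
Write p(t) = at + b. Substituting each data point gives a linear system:
  -3a + b = 3
  -a + b = 5
Solving the system yields a = 1, b = 6.
So p(t) = t + 6.
Then p(-2) = 4.

4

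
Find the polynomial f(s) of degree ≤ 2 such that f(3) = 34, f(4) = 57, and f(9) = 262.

f(s) = 3s^2 + 2s + 1

Write f(s) = as^2 + bs + c. Substituting each data point gives a linear system:
  9a + 3b + c = 34
  16a + 4b + c = 57
  81a + 9b + c = 262
Solving the system yields a = 3, b = 2, c = 1.
So f(s) = 3s² + 2s + 1.
Check: f(9) = 262. ✓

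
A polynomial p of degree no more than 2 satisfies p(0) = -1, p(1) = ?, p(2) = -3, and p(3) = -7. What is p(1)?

On equispaced nodes a degree-2 polynomial has vanishing third forward difference, so
  - p(0) + 3·p(1) - 3·p(2) + p(3) = 0.
Substituting the known values and solving for p(1):
  3·p(1) = -3
  p(1) = -1.

-1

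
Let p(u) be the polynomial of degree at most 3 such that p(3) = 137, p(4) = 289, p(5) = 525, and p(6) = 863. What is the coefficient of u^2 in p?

Write p(u) = au^3 + bu^2 + cu + d. Substituting each data point gives a linear system:
  27a + 9b + 3c + d = 137
  64a + 16b + 4c + d = 289
  125a + 25b + 5c + d = 525
  216a + 36b + 6c + d = 863
Solving the system yields a = 3, b = 6, c = -1, d = 5.
So p(u) = 3u^3 + 6u^2 - u + 5.
The coefficient of u^2 is 6.

6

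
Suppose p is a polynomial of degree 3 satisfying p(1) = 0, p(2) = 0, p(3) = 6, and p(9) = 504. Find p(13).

1716

Using the Lagrange interpolation formula with nodes 1, 2, 3, 9:
  L_0(n) = (n - 2)(n - 3)(n - 9) / -16
  L_1(n) = (n - 1)(n - 3)(n - 9) / 7
  L_2(n) = (n - 1)(n - 2)(n - 9) / -12
  L_3(n) = (n - 1)(n - 2)(n - 3) / 336
Then p(n) = 0·L_0(n) + 0·L_1(n) + 6·L_2(n) + 504·L_3(n).
Expanding and collecting terms gives p(n) = n^3 - 3n^2 + 2n.
Evaluating at n = 13: p(13) = 1716.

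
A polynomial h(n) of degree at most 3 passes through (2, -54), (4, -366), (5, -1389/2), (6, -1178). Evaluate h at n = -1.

Using the Lagrange interpolation formula with nodes 2, 4, 5, 6:
  L_0(n) = (n - 4)(n - 5)(n - 6) / -24
  L_1(n) = (n - 2)(n - 5)(n - 6) / 4
  L_2(n) = (n - 2)(n - 4)(n - 6) / -3
  L_3(n) = (n - 2)(n - 4)(n - 5) / 8
Then h(n) = -54·L_0(n) - 366·L_1(n) - 1389/2·L_2(n) - 1178·L_3(n).
Expanding and collecting terms gives h(n) = -5n^3 - (5/2)n^2 - n - 2.
Evaluating at n = -1: h(-1) = 3/2.

3/2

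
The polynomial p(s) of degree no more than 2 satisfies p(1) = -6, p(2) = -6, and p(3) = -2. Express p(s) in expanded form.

Write p(s) = as^2 + bs + c. Substituting each data point gives a linear system:
  a + b + c = -6
  4a + 2b + c = -6
  9a + 3b + c = -2
Solving the system yields a = 2, b = -6, c = -2.
So p(s) = 2s^2 - 6s - 2.
Check: p(2) = -6. ✓

p(s) = 2s^2 - 6s - 2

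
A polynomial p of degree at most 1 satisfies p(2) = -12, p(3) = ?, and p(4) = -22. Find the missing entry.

-17

On equispaced nodes a degree-1 polynomial has vanishing second forward difference, so
  p(2) - 2·p(3) + p(4) = 0.
Substituting the known values and solving for p(3):
  -2·p(3) = 34
  p(3) = -17.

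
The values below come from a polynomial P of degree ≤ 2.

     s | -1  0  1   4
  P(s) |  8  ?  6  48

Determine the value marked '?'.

4

The 3 known points determine the degree-2 polynomial uniquely.
Write P(s) = as^2 + bs + c. Substituting each data point gives a linear system:
  a - b + c = 8
  a + b + c = 6
  16a + 4b + c = 48
Solving the system yields a = 3, b = -1, c = 4.
So P(s) = 3s^2 - s + 4.
Then P(0) = 4.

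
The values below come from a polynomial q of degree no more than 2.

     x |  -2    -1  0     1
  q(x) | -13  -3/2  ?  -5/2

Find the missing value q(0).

2

The 3 known points determine the degree-2 polynomial uniquely.
Write q(x) = ax^2 + bx + c. Substituting each data point gives a linear system:
  4a - 2b + c = -13
  a - b + c = -3/2
  a + b + c = -5/2
Solving the system yields a = -4, b = -1/2, c = 2.
So q(x) = -4x^2 - (1/2)x + 2.
Then q(0) = 2.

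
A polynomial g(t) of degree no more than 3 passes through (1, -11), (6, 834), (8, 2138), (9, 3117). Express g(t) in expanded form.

Write g(t) = at^3 + bt^2 + ct + d. Substituting each data point gives a linear system:
  a + b + c + d = -11
  216a + 36b + 6c + d = 834
  512a + 64b + 8c + d = 2138
  729a + 81b + 9c + d = 3117
Solving the system yields a = 5, b = -6, c = -4, d = -6.
So g(t) = 5t³ - 6t² - 4t - 6.
Check: g(1) = -11. ✓

g(t) = 5t^3 - 6t^2 - 4t - 6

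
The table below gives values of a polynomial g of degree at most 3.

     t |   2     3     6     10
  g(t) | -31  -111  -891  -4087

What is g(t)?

Write g(t) = at^3 + bt^2 + ct + d. Substituting each data point gives a linear system:
  8a + 4b + 2c + d = -31
  27a + 9b + 3c + d = -111
  216a + 36b + 6c + d = -891
  1000a + 100b + 10c + d = -4087
Solving the system yields a = -4, b = -1, c = 1, d = 3.
So g(t) = -4t³ - t² + t + 3.
Check: g(2) = -31. ✓

g(t) = -4t^3 - t^2 + t + 3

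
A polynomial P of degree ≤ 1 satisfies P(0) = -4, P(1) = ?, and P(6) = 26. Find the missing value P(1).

The 2 known points determine the degree-1 polynomial uniquely.
Write P(u) = au + b. Substituting each data point gives a linear system:
  b = -4
  6a + b = 26
Solving the system yields a = 5, b = -4.
So P(u) = 5u - 4.
Then P(1) = 1.

1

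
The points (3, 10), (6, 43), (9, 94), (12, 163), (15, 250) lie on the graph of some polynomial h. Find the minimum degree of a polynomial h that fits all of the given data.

Forward differences of the values at n = 3, 6, 9, 12, 15:
  h  : 10  43  94  163  250
  Δ  : 33  51  69  87
  Δ^2: 18  18  18
  Δ^3: 0  0
  Δ^4: 0
The second differences are constant (18) and nonzero, while all higher differences vanish, so the minimal degree is 2.

2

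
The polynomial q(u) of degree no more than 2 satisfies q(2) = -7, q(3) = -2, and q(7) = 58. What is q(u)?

Write q(u) = au^2 + bu + c. Substituting each data point gives a linear system:
  4a + 2b + c = -7
  9a + 3b + c = -2
  49a + 7b + c = 58
Solving the system yields a = 2, b = -5, c = -5.
So q(u) = 2u^2 - 5u - 5.
Check: q(7) = 58. ✓

q(u) = 2u^2 - 5u - 5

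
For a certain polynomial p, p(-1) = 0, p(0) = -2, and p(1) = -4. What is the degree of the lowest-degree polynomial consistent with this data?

Forward differences of the values at t = -1, 0, 1:
  p  : 0  -2  -4
  Δ  : -2  -2
  Δ^2: 0
The first differences are constant (-2) and nonzero, while all higher differences vanish, so the minimal degree is 1.

1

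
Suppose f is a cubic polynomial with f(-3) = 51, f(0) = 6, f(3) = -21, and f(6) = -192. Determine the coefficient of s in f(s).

-3

Write f(s) = as^3 + bs^2 + cs + d. Substituting each data point gives a linear system:
  -27a + 9b - 3c + d = 51
  d = 6
  27a + 9b + 3c + d = -21
  216a + 36b + 6c + d = -192
Solving the system yields a = -1, b = 1, c = -3, d = 6.
So f(s) = -s^3 + s^2 - 3s + 6.
The coefficient of s is -3.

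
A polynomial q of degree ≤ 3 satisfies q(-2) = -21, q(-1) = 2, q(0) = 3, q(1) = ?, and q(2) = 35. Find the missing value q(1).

The 4 known points determine the degree-3 polynomial uniquely.
Write q(x) = ax^3 + bx^2 + cx + d. Substituting each data point gives a linear system:
  -8a + 4b - 2c + d = -21
  -a + b - c + d = 2
  d = 3
  8a + 4b + 2c + d = 35
Solving the system yields a = 4, b = 1, c = -2, d = 3.
So q(x) = 4x^3 + x^2 - 2x + 3.
Then q(1) = 6.

6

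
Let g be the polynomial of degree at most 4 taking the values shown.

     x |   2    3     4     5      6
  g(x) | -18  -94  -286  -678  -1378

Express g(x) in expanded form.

Write g(x) = ax^4 + bx^3 + cx^2 + dx + e. Substituting each data point gives a linear system:
  16a + 8b + 4c + 2d + e = -18
  81a + 27b + 9c + 3d + e = -94
  256a + 64b + 16c + 4d + e = -286
  625a + 125b + 25c + 5d + e = -678
  1296a + 216b + 36c + 6d + e = -1378
Solving the system yields a = -1, b = 0, c = -3, d = 4, e = 2.
So g(x) = -x^4 - 3x^2 + 4x + 2.
Check: g(4) = -286. ✓

g(x) = -x^4 - 3x^2 + 4x + 2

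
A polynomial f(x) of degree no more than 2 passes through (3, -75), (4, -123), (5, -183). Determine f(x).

f(x) = -6x^2 - 6x - 3

Using the Lagrange interpolation formula with nodes 3, 4, 5:
  L_0(x) = (x - 4)(x - 5) / 2
  L_1(x) = (x - 3)(x - 5) / -1
  L_2(x) = (x - 3)(x - 4) / 2
Then f(x) = -75·L_0(x) - 123·L_1(x) - 183·L_2(x).
Expanding and collecting terms gives f(x) = -6x^2 - 6x - 3.
Check: f(5) = -183. ✓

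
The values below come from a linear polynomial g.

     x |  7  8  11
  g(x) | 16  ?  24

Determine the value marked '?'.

The 2 known points determine the degree-1 polynomial uniquely.
Write g(x) = ax + b. Substituting each data point gives a linear system:
  7a + b = 16
  11a + b = 24
Solving the system yields a = 2, b = 2.
So g(x) = 2x + 2.
Then g(8) = 18.

18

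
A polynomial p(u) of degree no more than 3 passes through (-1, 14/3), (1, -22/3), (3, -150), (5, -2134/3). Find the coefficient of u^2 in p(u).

5/3

Write p(u) = au^3 + bu^2 + cu + d. Substituting each data point gives a linear system:
  -a + b - c + d = 14/3
  a + b + c + d = -22/3
  27a + 9b + 3c + d = -150
  125a + 25b + 5c + d = -2134/3
Solving the system yields a = -6, b = 5/3, c = 0, d = -3.
So p(u) = -6u^3 + (5/3)u^2 - 3.
The coefficient of u^2 is 5/3.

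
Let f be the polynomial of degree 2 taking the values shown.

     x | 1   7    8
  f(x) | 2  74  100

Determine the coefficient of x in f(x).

Write f(x) = ax^2 + bx + c. Substituting each data point gives a linear system:
  a + b + c = 2
  49a + 7b + c = 74
  64a + 8b + c = 100
Solving the system yields a = 2, b = -4, c = 4.
So f(x) = 2x^2 - 4x + 4.
The coefficient of x is -4.

-4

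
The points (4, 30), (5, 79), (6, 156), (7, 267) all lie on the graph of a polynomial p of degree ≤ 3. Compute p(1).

Using the Lagrange interpolation formula with nodes 4, 5, 6, 7:
  L_0(n) = (n - 5)(n - 6)(n - 7) / -6
  L_1(n) = (n - 4)(n - 6)(n - 7) / 2
  L_2(n) = (n - 4)(n - 5)(n - 7) / -2
  L_3(n) = (n - 4)(n - 5)(n - 6) / 6
Then p(n) = 30·L_0(n) + 79·L_1(n) + 156·L_2(n) + 267·L_3(n).
Expanding and collecting terms gives p(n) = n^3 - n^2 - 3n - 6.
Evaluating at n = 1: p(1) = -9.

-9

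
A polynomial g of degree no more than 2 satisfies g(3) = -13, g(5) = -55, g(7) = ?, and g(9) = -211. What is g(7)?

-121

On equispaced nodes a degree-2 polynomial has vanishing third forward difference, so
  - g(3) + 3·g(5) - 3·g(7) + g(9) = 0.
Substituting the known values and solving for g(7):
  -3·g(7) = 363
  g(7) = -121.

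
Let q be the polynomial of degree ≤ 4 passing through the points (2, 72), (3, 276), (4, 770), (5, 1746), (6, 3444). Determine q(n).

Using the Lagrange interpolation formula with nodes 2, 3, 4, 5, 6:
  L_0(n) = (n - 3)(n - 4)(n - 5)(n - 6) / 24
  L_1(n) = (n - 2)(n - 4)(n - 5)(n - 6) / -6
  L_2(n) = (n - 2)(n - 3)(n - 5)(n - 6) / 4
  L_3(n) = (n - 2)(n - 3)(n - 4)(n - 6) / -6
  L_4(n) = (n - 2)(n - 3)(n - 4)(n - 5) / 24
Then q(n) = 72·L_0(n) + 276·L_1(n) + 770·L_2(n) + 1746·L_3(n) + 3444·L_4(n).
Expanding and collecting terms gives q(n) = 2n^4 + 4n^3 - n^2 + 3n + 6.
Check: q(3) = 276. ✓

q(n) = 2n^4 + 4n^3 - n^2 + 3n + 6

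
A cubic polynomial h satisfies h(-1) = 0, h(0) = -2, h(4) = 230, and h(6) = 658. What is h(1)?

Write h(s) = as^3 + bs^2 + cs + d. Substituting each data point gives a linear system:
  -a + b - c + d = 0
  d = -2
  64a + 16b + 4c + d = 230
  216a + 36b + 6c + d = 658
Solving the system yields a = 2, b = 6, c = 2, d = -2.
So h(s) = 2s^3 + 6s^2 + 2s - 2.
Then h(1) = 8.

8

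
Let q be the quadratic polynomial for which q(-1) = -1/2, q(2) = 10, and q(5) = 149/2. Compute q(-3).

Write q(s) = as^2 + bs + c. Substituting each data point gives a linear system:
  a - b + c = -1/2
  4a + 2b + c = 10
  25a + 5b + c = 149/2
Solving the system yields a = 3, b = 1/2, c = -3.
So q(s) = 3s² + (1/2)s - 3.
Then q(-3) = 45/2.

45/2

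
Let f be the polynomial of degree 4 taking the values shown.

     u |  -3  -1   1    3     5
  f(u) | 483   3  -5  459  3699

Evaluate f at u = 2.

78

Forward differences of the values at u = -3, -1, 1, 3, 5:
  f  : 483  3  -5  459  3699
  Δ  : -480  -8  464  3240
  Δ^2: 472  472  2776
  Δ^3: 0  2304
  Δ^4: 2304
The fourth differences are constant, confirming degree 4.
Interpolating (Newton forward form) and evaluating at u = 2 gives f(2) = 78.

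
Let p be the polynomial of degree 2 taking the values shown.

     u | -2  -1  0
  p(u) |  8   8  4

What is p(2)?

Forward differences of the values at u = -2, -1, 0:
  p  : 8  8  4
  Δ  : 0  -4
  Δ^2: -4
The second differences are constant, confirming degree 2.
Interpolating (Newton forward form) and evaluating at u = 2 gives p(2) = -16.

-16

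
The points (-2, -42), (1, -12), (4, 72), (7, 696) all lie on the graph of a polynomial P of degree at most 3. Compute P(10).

2346

Forward differences of the values at n = -2, 1, 4, 7:
  P  : -42  -12  72  696
  Δ  : 30  84  624
  Δ^2: 54  540
  Δ^3: 486
The third differences are constant, confirming degree 3.
Interpolating (Newton forward form) and evaluating at n = 10 gives P(10) = 2346.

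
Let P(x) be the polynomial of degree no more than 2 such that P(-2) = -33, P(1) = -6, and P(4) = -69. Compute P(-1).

Forward differences of the values at x = -2, 1, 4:
  P  : -33  -6  -69
  Δ  : 27  -63
  Δ^2: -90
The second differences are constant, confirming degree 2.
Interpolating (Newton forward form) and evaluating at x = -1 gives P(-1) = -14.

-14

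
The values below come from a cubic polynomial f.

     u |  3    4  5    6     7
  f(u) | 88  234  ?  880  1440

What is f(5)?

488

The 4 known points determine the degree-3 polynomial uniquely.
Write f(u) = au^3 + bu^2 + cu + d. Substituting each data point gives a linear system:
  27a + 9b + 3c + d = 88
  64a + 16b + 4c + d = 234
  216a + 36b + 6c + d = 880
  343a + 49b + 7c + d = 1440
Solving the system yields a = 5, b = -6, c = 3, d = -2.
So f(u) = 5u^3 - 6u^2 + 3u - 2.
Then f(5) = 488.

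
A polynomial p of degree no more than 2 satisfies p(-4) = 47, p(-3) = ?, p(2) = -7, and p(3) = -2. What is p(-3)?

The 3 known points determine the degree-2 polynomial uniquely.
Write p(t) = at^2 + bt + c. Substituting each data point gives a linear system:
  16a - 4b + c = 47
  4a + 2b + c = -7
  9a + 3b + c = -2
Solving the system yields a = 2, b = -5, c = -5.
So p(t) = 2t^2 - 5t - 5.
Then p(-3) = 28.

28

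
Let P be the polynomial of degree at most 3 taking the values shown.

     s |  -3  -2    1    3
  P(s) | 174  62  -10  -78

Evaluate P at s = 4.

Using the Lagrange interpolation formula with nodes -3, -2, 1, 3:
  L_0(s) = (s + 2)(s - 1)(s - 3) / -24
  L_1(s) = (s + 3)(s - 1)(s - 3) / 15
  L_2(s) = (s + 3)(s + 2)(s - 3) / -24
  L_3(s) = (s + 3)(s + 2)(s - 1) / 60
Then P(s) = 174·L_0(s) + 62·L_1(s) - 10·L_2(s) - 78·L_3(s).
Expanding and collecting terms gives P(s) = -4s^3 + 6s^2 - 6s - 6.
Evaluating at s = 4: P(4) = -190.

-190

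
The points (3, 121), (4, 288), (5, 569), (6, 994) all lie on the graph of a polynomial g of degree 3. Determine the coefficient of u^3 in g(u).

Write g(u) = au^3 + bu^2 + cu + d. Substituting each data point gives a linear system:
  27a + 9b + 3c + d = 121
  64a + 16b + 4c + d = 288
  125a + 25b + 5c + d = 569
  216a + 36b + 6c + d = 994
Solving the system yields a = 5, b = -3, c = 3, d = 4.
So g(u) = 5u³ - 3u² + 3u + 4.
The leading coefficient is 5.

5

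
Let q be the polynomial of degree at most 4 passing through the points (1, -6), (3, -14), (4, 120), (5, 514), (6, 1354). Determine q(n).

q(n) = 2n^4 - 5n^3 - 4n^2 - 3n + 4

Write q(n) = an^4 + bn^3 + cn^2 + dn + e. Substituting each data point gives a linear system:
  a + b + c + d + e = -6
  81a + 27b + 9c + 3d + e = -14
  256a + 64b + 16c + 4d + e = 120
  625a + 125b + 25c + 5d + e = 514
  1296a + 216b + 36c + 6d + e = 1354
Solving the system yields a = 2, b = -5, c = -4, d = -3, e = 4.
So q(n) = 2n^4 - 5n^3 - 4n^2 - 3n + 4.
Check: q(1) = -6. ✓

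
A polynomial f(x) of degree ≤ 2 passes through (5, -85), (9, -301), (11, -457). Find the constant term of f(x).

Write f(x) = ax^2 + bx + c. Substituting each data point gives a linear system:
  25a + 5b + c = -85
  81a + 9b + c = -301
  121a + 11b + c = -457
Solving the system yields a = -4, b = 2, c = 5.
So f(x) = -4x^2 + 2x + 5.
The constant term is 5.

5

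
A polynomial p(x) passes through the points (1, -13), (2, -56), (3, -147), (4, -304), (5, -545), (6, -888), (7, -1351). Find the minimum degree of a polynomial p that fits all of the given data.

3

Forward differences of the values at x = 1, 2, 3, 4, 5, 6, 7:
  p  : -13  -56  -147  -304  -545  -888  -1351
  Δ  : -43  -91  -157  -241  -343  -463
  Δ^2: -48  -66  -84  -102  -120
  Δ^3: -18  -18  -18  -18
  Δ^4: 0  0  0
  Δ^5: 0  0
  Δ^6: 0
The third differences are constant (-18) and nonzero, while all higher differences vanish, so the minimal degree is 3.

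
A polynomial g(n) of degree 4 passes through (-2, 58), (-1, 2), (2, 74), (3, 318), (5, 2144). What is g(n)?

g(n) = 3n^4 + n^3 + 6n^2 - 6

Write g(n) = an^4 + bn^3 + cn^2 + dn + e. Substituting each data point gives a linear system:
  16a - 8b + 4c - 2d + e = 58
  a - b + c - d + e = 2
  16a + 8b + 4c + 2d + e = 74
  81a + 27b + 9c + 3d + e = 318
  625a + 125b + 25c + 5d + e = 2144
Solving the system yields a = 3, b = 1, c = 6, d = 0, e = -6.
So g(n) = 3n^4 + n^3 + 6n^2 - 6.
Check: g(-1) = 2. ✓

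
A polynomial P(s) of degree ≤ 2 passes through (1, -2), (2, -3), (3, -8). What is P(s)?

Using the Lagrange interpolation formula with nodes 1, 2, 3:
  L_0(s) = (s - 2)(s - 3) / 2
  L_1(s) = (s - 1)(s - 3) / -1
  L_2(s) = (s - 1)(s - 2) / 2
Then P(s) = -2·L_0(s) - 3·L_1(s) - 8·L_2(s).
Expanding and collecting terms gives P(s) = -2s^2 + 5s - 5.
Check: P(1) = -2. ✓

P(s) = -2s^2 + 5s - 5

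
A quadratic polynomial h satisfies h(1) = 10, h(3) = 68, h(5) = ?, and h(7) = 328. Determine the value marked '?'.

174

On equispaced nodes a degree-2 polynomial has vanishing third forward difference, so
  - h(1) + 3·h(3) - 3·h(5) + h(7) = 0.
Substituting the known values and solving for h(5):
  -3·h(5) = -522
  h(5) = 174.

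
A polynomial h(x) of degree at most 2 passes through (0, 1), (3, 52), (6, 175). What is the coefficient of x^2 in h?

Write h(x) = ax^2 + bx + c. Substituting each data point gives a linear system:
  c = 1
  9a + 3b + c = 52
  36a + 6b + c = 175
Solving the system yields a = 4, b = 5, c = 1.
So h(x) = 4x^2 + 5x + 1.
The leading coefficient is 4.

4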